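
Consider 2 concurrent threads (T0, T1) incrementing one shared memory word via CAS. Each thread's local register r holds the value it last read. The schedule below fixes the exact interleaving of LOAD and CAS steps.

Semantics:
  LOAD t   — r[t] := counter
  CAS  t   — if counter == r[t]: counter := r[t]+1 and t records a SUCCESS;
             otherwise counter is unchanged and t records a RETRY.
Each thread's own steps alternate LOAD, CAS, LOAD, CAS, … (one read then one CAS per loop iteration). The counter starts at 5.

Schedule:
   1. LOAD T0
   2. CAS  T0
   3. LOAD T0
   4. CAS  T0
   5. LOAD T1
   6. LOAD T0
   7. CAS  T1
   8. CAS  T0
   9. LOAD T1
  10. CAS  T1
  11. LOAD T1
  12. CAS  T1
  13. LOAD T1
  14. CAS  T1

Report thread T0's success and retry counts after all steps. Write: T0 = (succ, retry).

T0 = (2, 1)

[1] T0.load  rd  (counter 5, T0.r 5)
[2] T0.cas  hit  (counter 6, T0.r 5)
[3] T0.load  rd  (counter 6, T0.r 6)
[4] T0.cas  hit  (counter 7, T0.r 6)
[5] T1.load  rd  (counter 7, T1.r 7)
[6] T0.load  rd  (counter 7, T0.r 7)
[7] T1.cas  hit  (counter 8, T1.r 7)
[8] T0.cas  miss  (counter 8, T0.r 7)
[9] T1.load  rd  (counter 8, T1.r 8)
[10] T1.cas  hit  (counter 9, T1.r 8)
[11] T1.load  rd  (counter 9, T1.r 9)
[12] T1.cas  hit  (counter 10, T1.r 9)
[13] T1.load  rd  (counter 10, T1.r 10)
[14] T1.cas  hit  (counter 11, T1.r 10)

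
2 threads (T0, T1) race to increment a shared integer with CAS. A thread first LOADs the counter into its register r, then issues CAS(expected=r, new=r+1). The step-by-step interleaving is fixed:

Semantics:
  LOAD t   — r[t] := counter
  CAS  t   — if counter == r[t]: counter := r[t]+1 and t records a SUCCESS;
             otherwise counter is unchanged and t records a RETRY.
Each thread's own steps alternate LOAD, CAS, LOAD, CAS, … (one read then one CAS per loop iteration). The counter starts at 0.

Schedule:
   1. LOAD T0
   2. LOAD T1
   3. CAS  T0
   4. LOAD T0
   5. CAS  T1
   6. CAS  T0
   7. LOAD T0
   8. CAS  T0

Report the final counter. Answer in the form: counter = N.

counter = 3

#1 T0 reads 0
#2 T1 reads 0
#3 T0 CAS(0→1) writes; counter now 1
#4 T0 reads 1
#5 T1 CAS(0→1) fails; counter now 1
#6 T0 CAS(1→2) writes; counter now 2
#7 T0 reads 2
#8 T0 CAS(2→3) writes; counter now 3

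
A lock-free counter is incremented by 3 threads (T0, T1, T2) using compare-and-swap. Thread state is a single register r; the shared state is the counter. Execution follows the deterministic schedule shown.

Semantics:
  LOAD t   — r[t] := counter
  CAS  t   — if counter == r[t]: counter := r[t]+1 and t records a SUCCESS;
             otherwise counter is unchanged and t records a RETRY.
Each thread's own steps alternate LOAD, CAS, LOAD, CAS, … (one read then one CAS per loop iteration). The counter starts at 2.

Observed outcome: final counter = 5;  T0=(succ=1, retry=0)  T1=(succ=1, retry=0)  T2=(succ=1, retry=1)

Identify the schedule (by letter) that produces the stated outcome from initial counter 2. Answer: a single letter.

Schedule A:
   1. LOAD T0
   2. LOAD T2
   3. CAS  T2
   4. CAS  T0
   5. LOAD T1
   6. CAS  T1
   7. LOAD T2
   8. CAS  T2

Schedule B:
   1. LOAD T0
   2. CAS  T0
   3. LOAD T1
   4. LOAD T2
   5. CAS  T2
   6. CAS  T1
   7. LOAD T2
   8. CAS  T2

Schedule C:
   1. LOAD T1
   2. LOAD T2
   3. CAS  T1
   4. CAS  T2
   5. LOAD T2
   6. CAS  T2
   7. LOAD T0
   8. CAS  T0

C

Tracing schedule C:
[1] T1.load  rd  (counter 2, T1.r 2)
[2] T2.load  rd  (counter 2, T2.r 2)
[3] T1.cas  hit  (counter 3, T1.r 2)
[4] T2.cas  miss  (counter 3, T2.r 2)
[5] T2.load  rd  (counter 3, T2.r 3)
[6] T2.cas  hit  (counter 4, T2.r 3)
[7] T0.load  rd  (counter 4, T0.r 4)
[8] T0.cas  hit  (counter 5, T0.r 4)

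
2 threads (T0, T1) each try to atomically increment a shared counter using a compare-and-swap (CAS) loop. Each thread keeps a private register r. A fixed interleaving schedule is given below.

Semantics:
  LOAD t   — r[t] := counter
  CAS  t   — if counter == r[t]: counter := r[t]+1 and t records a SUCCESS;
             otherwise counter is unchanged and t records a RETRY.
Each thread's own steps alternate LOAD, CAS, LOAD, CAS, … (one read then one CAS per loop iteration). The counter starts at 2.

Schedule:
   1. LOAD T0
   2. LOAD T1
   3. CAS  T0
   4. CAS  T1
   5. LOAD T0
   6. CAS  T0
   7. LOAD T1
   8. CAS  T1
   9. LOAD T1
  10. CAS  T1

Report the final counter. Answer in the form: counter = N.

1. LOAD T0 → mem=2 r[T0]=2 [LOAD]
2. LOAD T1 → mem=2 r[T1]=2 [LOAD]
3. CAS T0 → mem=3 r[T0]=2 [OK]
4. CAS T1 → mem=3 r[T1]=2 [RETRY]
5. LOAD T0 → mem=3 r[T0]=3 [LOAD]
6. CAS T0 → mem=4 r[T0]=3 [OK]
7. LOAD T1 → mem=4 r[T1]=4 [LOAD]
8. CAS T1 → mem=5 r[T1]=4 [OK]
9. LOAD T1 → mem=5 r[T1]=5 [LOAD]
10. CAS T1 → mem=6 r[T1]=5 [OK]

counter = 6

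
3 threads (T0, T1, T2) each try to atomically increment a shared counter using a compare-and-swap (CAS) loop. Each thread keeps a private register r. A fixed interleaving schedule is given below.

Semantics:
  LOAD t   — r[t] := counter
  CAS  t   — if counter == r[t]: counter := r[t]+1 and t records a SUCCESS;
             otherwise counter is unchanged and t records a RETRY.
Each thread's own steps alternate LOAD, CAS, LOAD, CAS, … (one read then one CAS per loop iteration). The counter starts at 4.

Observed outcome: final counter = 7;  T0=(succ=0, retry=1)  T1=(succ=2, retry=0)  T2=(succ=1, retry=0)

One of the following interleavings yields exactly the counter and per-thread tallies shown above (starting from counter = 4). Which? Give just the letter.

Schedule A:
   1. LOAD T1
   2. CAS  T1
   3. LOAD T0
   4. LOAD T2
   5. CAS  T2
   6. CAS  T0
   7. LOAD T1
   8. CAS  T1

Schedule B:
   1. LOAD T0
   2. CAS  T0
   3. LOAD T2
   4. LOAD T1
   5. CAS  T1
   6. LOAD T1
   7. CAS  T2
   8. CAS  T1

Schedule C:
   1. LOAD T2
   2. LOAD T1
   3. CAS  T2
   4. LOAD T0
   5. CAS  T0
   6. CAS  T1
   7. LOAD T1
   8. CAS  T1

Tracing schedule A:
[1] T1.load  rd  (counter 4, T1.r 4)
[2] T1.cas  hit  (counter 5, T1.r 4)
[3] T0.load  rd  (counter 5, T0.r 5)
[4] T2.load  rd  (counter 5, T2.r 5)
[5] T2.cas  hit  (counter 6, T2.r 5)
[6] T0.cas  miss  (counter 6, T0.r 5)
[7] T1.load  rd  (counter 6, T1.r 6)
[8] T1.cas  hit  (counter 7, T1.r 6)

A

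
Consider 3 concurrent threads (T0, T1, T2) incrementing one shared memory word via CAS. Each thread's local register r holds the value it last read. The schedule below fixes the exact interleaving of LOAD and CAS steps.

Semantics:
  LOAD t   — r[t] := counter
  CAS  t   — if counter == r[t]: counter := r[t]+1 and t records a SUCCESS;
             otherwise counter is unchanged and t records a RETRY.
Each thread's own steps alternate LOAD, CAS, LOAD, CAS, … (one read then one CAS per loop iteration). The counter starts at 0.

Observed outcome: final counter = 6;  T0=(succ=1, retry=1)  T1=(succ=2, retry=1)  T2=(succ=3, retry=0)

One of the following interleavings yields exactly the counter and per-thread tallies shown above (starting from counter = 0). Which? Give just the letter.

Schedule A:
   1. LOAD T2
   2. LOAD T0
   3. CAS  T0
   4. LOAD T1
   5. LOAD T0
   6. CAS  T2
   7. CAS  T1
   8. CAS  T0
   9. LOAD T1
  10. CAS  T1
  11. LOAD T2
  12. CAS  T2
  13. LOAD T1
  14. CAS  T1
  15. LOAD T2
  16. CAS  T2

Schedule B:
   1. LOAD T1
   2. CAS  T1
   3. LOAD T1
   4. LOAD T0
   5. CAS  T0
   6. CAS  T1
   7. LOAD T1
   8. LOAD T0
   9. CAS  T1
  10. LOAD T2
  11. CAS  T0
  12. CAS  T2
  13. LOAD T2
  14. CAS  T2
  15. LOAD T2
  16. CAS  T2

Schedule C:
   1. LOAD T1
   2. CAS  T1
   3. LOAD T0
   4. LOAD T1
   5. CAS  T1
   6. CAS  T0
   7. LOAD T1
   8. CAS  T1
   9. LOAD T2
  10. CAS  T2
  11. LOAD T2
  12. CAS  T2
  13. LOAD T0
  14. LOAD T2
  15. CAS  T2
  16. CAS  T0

Simulating candidate B:
#1 T1 reads 0
#2 T1 CAS(0→1) writes; counter now 1
#3 T1 reads 1
#4 T0 reads 1
#5 T0 CAS(1→2) writes; counter now 2
#6 T1 CAS(1→2) fails; counter now 2
#7 T1 reads 2
#8 T0 reads 2
#9 T1 CAS(2→3) writes; counter now 3
#10 T2 reads 3
#11 T0 CAS(2→3) fails; counter now 3
#12 T2 CAS(3→4) writes; counter now 4
#13 T2 reads 4
#14 T2 CAS(4→5) writes; counter now 5
#15 T2 reads 5
#16 T2 CAS(5→6) writes; counter now 6

B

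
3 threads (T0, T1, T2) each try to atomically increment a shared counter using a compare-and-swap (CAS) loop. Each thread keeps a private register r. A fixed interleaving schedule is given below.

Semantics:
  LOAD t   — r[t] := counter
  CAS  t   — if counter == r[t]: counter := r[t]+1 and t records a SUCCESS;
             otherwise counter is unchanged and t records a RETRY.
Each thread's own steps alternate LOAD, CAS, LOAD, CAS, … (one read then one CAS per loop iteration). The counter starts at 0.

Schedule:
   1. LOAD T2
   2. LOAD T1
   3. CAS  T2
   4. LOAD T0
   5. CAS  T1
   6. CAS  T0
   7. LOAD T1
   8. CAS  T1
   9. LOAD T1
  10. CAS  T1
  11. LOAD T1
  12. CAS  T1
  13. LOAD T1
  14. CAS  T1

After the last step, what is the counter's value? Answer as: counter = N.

1. LOAD T2 → mem=0 r[T2]=0 [LOAD]
2. LOAD T1 → mem=0 r[T1]=0 [LOAD]
3. CAS T2 → mem=1 r[T2]=0 [OK]
4. LOAD T0 → mem=1 r[T0]=1 [LOAD]
5. CAS T1 → mem=1 r[T1]=0 [RETRY]
6. CAS T0 → mem=2 r[T0]=1 [OK]
7. LOAD T1 → mem=2 r[T1]=2 [LOAD]
8. CAS T1 → mem=3 r[T1]=2 [OK]
9. LOAD T1 → mem=3 r[T1]=3 [LOAD]
10. CAS T1 → mem=4 r[T1]=3 [OK]
11. LOAD T1 → mem=4 r[T1]=4 [LOAD]
12. CAS T1 → mem=5 r[T1]=4 [OK]
13. LOAD T1 → mem=5 r[T1]=5 [LOAD]
14. CAS T1 → mem=6 r[T1]=5 [OK]

counter = 6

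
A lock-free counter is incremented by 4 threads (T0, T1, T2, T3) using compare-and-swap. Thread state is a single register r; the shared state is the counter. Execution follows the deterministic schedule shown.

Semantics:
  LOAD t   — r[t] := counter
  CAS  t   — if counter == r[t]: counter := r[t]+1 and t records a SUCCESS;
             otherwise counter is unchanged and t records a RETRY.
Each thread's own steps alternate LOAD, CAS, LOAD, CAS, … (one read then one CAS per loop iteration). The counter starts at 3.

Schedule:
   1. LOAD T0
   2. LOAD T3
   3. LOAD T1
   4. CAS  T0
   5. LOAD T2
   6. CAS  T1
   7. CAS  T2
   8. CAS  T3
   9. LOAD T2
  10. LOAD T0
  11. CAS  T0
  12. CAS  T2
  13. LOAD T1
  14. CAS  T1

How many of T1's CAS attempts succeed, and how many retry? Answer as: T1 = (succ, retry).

T1 = (1, 1)

1. LOAD T0 → mem=3 r[T0]=3 [LOAD]
2. LOAD T3 → mem=3 r[T3]=3 [LOAD]
3. LOAD T1 → mem=3 r[T1]=3 [LOAD]
4. CAS T0 → mem=4 r[T0]=3 [OK]
5. LOAD T2 → mem=4 r[T2]=4 [LOAD]
6. CAS T1 → mem=4 r[T1]=3 [RETRY]
7. CAS T2 → mem=5 r[T2]=4 [OK]
8. CAS T3 → mem=5 r[T3]=3 [RETRY]
9. LOAD T2 → mem=5 r[T2]=5 [LOAD]
10. LOAD T0 → mem=5 r[T0]=5 [LOAD]
11. CAS T0 → mem=6 r[T0]=5 [OK]
12. CAS T2 → mem=6 r[T2]=5 [RETRY]
13. LOAD T1 → mem=6 r[T1]=6 [LOAD]
14. CAS T1 → mem=7 r[T1]=6 [OK]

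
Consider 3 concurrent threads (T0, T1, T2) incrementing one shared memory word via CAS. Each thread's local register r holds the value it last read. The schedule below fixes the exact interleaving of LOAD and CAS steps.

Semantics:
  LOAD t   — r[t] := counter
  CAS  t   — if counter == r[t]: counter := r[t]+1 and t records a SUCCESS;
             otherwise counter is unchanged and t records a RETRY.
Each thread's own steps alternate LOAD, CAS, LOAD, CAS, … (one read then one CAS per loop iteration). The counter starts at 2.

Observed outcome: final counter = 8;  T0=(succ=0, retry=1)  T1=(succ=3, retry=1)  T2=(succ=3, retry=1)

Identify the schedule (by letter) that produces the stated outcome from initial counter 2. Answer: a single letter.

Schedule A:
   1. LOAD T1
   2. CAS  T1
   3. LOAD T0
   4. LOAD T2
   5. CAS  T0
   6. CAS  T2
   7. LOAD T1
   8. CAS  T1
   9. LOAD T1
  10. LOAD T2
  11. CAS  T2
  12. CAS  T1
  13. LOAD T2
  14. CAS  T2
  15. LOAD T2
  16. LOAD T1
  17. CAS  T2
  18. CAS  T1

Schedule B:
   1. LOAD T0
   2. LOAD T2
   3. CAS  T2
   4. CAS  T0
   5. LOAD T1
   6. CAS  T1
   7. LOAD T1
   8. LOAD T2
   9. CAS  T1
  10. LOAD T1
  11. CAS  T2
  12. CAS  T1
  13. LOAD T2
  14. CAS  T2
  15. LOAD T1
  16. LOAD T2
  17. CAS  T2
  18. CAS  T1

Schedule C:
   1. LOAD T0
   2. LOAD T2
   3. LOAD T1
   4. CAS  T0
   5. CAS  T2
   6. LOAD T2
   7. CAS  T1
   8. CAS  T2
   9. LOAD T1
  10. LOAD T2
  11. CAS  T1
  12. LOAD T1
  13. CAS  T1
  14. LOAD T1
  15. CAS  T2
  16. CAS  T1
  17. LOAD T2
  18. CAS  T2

B

Tracing schedule B:
[1] T0.load  rd  (counter 2, T0.r 2)
[2] T2.load  rd  (counter 2, T2.r 2)
[3] T2.cas  hit  (counter 3, T2.r 2)
[4] T0.cas  miss  (counter 3, T0.r 2)
[5] T1.load  rd  (counter 3, T1.r 3)
[6] T1.cas  hit  (counter 4, T1.r 3)
[7] T1.load  rd  (counter 4, T1.r 4)
[8] T2.load  rd  (counter 4, T2.r 4)
[9] T1.cas  hit  (counter 5, T1.r 4)
[10] T1.load  rd  (counter 5, T1.r 5)
[11] T2.cas  miss  (counter 5, T2.r 4)
[12] T1.cas  hit  (counter 6, T1.r 5)
[13] T2.load  rd  (counter 6, T2.r 6)
[14] T2.cas  hit  (counter 7, T2.r 6)
[15] T1.load  rd  (counter 7, T1.r 7)
[16] T2.load  rd  (counter 7, T2.r 7)
[17] T2.cas  hit  (counter 8, T2.r 7)
[18] T1.cas  miss  (counter 8, T1.r 7)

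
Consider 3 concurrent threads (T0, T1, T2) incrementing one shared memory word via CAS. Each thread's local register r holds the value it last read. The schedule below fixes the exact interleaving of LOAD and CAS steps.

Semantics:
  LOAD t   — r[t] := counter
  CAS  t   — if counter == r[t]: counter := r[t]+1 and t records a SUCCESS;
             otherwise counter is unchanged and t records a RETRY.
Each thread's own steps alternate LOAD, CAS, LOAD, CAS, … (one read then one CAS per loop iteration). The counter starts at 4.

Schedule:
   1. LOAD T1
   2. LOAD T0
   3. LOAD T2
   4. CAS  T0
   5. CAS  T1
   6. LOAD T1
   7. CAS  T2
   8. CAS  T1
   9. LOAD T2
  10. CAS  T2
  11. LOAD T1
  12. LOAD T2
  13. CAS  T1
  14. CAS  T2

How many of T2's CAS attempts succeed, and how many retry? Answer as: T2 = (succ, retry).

T2 = (1, 2)

T1 LOAD — after: cnt=4, r=4 — load
T0 LOAD — after: cnt=4, r=4 — load
T2 LOAD — after: cnt=4, r=4 — load
T0 CAS — after: cnt=5, r=4 — ok
T1 CAS — after: cnt=5, r=4 — retry
T1 LOAD — after: cnt=5, r=5 — load
T2 CAS — after: cnt=5, r=4 — retry
T1 CAS — after: cnt=6, r=5 — ok
T2 LOAD — after: cnt=6, r=6 — load
T2 CAS — after: cnt=7, r=6 — ok
T1 LOAD — after: cnt=7, r=7 — load
T2 LOAD — after: cnt=7, r=7 — load
T1 CAS — after: cnt=8, r=7 — ok
T2 CAS — after: cnt=8, r=7 — retry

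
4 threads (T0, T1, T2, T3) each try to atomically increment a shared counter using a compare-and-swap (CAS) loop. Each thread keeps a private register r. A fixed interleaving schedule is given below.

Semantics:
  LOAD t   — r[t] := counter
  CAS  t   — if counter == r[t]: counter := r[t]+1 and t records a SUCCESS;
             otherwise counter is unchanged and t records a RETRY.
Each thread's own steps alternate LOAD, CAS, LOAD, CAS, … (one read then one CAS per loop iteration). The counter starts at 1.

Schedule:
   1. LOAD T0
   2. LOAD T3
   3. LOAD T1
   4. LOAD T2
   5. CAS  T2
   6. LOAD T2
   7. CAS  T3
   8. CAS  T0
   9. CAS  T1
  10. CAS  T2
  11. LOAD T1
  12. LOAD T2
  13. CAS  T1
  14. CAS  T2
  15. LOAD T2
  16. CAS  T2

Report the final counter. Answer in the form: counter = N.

step 1: T0 LOAD ⇒ load; ctr=1 reg=1
step 2: T3 LOAD ⇒ load; ctr=1 reg=1
step 3: T1 LOAD ⇒ load; ctr=1 reg=1
step 4: T2 LOAD ⇒ load; ctr=1 reg=1
step 5: T2 CAS ⇒ ok; ctr=2 reg=1
step 6: T2 LOAD ⇒ load; ctr=2 reg=2
step 7: T3 CAS ⇒ retry; ctr=2 reg=1
step 8: T0 CAS ⇒ retry; ctr=2 reg=1
step 9: T1 CAS ⇒ retry; ctr=2 reg=1
step 10: T2 CAS ⇒ ok; ctr=3 reg=2
step 11: T1 LOAD ⇒ load; ctr=3 reg=3
step 12: T2 LOAD ⇒ load; ctr=3 reg=3
step 13: T1 CAS ⇒ ok; ctr=4 reg=3
step 14: T2 CAS ⇒ retry; ctr=4 reg=3
step 15: T2 LOAD ⇒ load; ctr=4 reg=4
step 16: T2 CAS ⇒ ok; ctr=5 reg=4

counter = 5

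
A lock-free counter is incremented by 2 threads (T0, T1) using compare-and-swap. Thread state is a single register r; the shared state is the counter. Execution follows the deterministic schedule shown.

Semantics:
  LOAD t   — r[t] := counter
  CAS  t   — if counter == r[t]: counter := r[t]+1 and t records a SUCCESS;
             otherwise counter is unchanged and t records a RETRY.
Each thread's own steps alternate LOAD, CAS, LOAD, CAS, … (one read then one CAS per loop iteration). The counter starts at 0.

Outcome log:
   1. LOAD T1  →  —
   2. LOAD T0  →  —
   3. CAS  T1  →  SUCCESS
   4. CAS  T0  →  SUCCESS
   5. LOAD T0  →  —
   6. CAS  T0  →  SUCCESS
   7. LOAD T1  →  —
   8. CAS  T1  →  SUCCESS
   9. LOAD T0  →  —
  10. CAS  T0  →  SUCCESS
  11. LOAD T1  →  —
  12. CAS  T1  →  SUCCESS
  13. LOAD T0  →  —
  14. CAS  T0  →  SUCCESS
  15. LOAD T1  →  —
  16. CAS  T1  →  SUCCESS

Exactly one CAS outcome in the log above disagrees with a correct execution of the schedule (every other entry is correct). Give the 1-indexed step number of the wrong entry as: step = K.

step = 4

Correct run:
step 1: T1 LOAD ⇒ load; ctr=0 reg=0
step 2: T0 LOAD ⇒ load; ctr=0 reg=0
step 3: T1 CAS ⇒ ok; ctr=1 reg=0
step 4: T0 CAS ⇒ retry; ctr=1 reg=0
step 5: T0 LOAD ⇒ load; ctr=1 reg=1
step 6: T0 CAS ⇒ ok; ctr=2 reg=1
step 7: T1 LOAD ⇒ load; ctr=2 reg=2
step 8: T1 CAS ⇒ ok; ctr=3 reg=2
step 9: T0 LOAD ⇒ load; ctr=3 reg=3
step 10: T0 CAS ⇒ ok; ctr=4 reg=3
step 11: T1 LOAD ⇒ load; ctr=4 reg=4
step 12: T1 CAS ⇒ ok; ctr=5 reg=4
step 13: T0 LOAD ⇒ load; ctr=5 reg=5
step 14: T0 CAS ⇒ ok; ctr=6 reg=5
step 15: T1 LOAD ⇒ load; ctr=6 reg=6
step 16: T1 CAS ⇒ ok; ctr=7 reg=6
Log disagrees first at step 4.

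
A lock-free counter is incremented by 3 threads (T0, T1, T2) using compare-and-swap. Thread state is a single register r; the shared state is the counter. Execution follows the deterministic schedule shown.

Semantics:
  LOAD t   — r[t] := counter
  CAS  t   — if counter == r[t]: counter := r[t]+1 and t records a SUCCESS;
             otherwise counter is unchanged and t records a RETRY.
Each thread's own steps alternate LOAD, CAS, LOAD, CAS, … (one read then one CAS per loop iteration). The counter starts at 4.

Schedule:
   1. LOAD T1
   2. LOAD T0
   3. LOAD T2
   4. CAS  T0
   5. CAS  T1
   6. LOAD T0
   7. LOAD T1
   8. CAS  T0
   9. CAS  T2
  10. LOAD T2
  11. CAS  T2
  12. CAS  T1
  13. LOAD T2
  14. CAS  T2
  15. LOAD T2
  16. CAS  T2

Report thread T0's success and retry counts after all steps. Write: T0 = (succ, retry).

step 1: T1 LOAD ⇒ load; ctr=4 reg=4
step 2: T0 LOAD ⇒ load; ctr=4 reg=4
step 3: T2 LOAD ⇒ load; ctr=4 reg=4
step 4: T0 CAS ⇒ ok; ctr=5 reg=4
step 5: T1 CAS ⇒ retry; ctr=5 reg=4
step 6: T0 LOAD ⇒ load; ctr=5 reg=5
step 7: T1 LOAD ⇒ load; ctr=5 reg=5
step 8: T0 CAS ⇒ ok; ctr=6 reg=5
step 9: T2 CAS ⇒ retry; ctr=6 reg=4
step 10: T2 LOAD ⇒ load; ctr=6 reg=6
step 11: T2 CAS ⇒ ok; ctr=7 reg=6
step 12: T1 CAS ⇒ retry; ctr=7 reg=5
step 13: T2 LOAD ⇒ load; ctr=7 reg=7
step 14: T2 CAS ⇒ ok; ctr=8 reg=7
step 15: T2 LOAD ⇒ load; ctr=8 reg=8
step 16: T2 CAS ⇒ ok; ctr=9 reg=8

T0 = (2, 0)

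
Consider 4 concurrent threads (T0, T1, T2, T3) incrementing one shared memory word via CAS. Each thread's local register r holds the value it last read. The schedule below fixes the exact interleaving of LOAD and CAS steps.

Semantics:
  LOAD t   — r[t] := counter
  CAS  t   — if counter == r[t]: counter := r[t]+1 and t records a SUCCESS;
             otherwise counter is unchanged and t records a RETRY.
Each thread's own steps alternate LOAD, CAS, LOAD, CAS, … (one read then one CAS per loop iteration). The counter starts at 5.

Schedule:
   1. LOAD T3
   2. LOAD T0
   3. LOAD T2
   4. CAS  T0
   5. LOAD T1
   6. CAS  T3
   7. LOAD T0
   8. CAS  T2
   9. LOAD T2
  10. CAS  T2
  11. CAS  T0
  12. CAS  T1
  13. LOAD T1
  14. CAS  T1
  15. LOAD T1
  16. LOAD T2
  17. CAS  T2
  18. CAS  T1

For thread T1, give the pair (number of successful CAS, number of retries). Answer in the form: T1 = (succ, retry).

1. LOAD T3 → mem=5 r[T3]=5 [LOAD]
2. LOAD T0 → mem=5 r[T0]=5 [LOAD]
3. LOAD T2 → mem=5 r[T2]=5 [LOAD]
4. CAS T0 → mem=6 r[T0]=5 [OK]
5. LOAD T1 → mem=6 r[T1]=6 [LOAD]
6. CAS T3 → mem=6 r[T3]=5 [RETRY]
7. LOAD T0 → mem=6 r[T0]=6 [LOAD]
8. CAS T2 → mem=6 r[T2]=5 [RETRY]
9. LOAD T2 → mem=6 r[T2]=6 [LOAD]
10. CAS T2 → mem=7 r[T2]=6 [OK]
11. CAS T0 → mem=7 r[T0]=6 [RETRY]
12. CAS T1 → mem=7 r[T1]=6 [RETRY]
13. LOAD T1 → mem=7 r[T1]=7 [LOAD]
14. CAS T1 → mem=8 r[T1]=7 [OK]
15. LOAD T1 → mem=8 r[T1]=8 [LOAD]
16. LOAD T2 → mem=8 r[T2]=8 [LOAD]
17. CAS T2 → mem=9 r[T2]=8 [OK]
18. CAS T1 → mem=9 r[T1]=8 [RETRY]

T1 = (1, 2)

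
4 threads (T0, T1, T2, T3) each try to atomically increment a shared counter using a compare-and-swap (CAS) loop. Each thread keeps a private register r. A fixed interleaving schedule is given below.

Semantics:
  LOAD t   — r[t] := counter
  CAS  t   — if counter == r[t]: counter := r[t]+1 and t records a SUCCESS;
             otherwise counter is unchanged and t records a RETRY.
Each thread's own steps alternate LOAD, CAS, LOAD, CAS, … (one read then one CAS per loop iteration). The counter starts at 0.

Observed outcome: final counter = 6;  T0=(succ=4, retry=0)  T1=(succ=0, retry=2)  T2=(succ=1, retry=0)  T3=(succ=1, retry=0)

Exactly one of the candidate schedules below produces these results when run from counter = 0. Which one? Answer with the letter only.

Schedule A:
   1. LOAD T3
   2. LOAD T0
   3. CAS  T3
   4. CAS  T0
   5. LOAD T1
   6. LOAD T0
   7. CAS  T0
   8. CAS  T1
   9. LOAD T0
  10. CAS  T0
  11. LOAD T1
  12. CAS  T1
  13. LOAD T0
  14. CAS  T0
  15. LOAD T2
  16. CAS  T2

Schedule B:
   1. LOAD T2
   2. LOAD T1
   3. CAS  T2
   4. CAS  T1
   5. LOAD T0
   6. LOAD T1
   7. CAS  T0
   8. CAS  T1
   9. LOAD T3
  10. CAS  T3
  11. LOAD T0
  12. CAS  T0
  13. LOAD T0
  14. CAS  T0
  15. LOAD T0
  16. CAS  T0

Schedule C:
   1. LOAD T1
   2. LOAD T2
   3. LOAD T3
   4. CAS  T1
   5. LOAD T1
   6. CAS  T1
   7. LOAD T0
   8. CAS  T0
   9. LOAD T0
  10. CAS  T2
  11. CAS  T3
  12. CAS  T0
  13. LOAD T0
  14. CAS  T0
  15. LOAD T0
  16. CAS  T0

Tracing schedule B:
[1] T2.load  rd  (counter 0, T2.r 0)
[2] T1.load  rd  (counter 0, T1.r 0)
[3] T2.cas  hit  (counter 1, T2.r 0)
[4] T1.cas  miss  (counter 1, T1.r 0)
[5] T0.load  rd  (counter 1, T0.r 1)
[6] T1.load  rd  (counter 1, T1.r 1)
[7] T0.cas  hit  (counter 2, T0.r 1)
[8] T1.cas  miss  (counter 2, T1.r 1)
[9] T3.load  rd  (counter 2, T3.r 2)
[10] T3.cas  hit  (counter 3, T3.r 2)
[11] T0.load  rd  (counter 3, T0.r 3)
[12] T0.cas  hit  (counter 4, T0.r 3)
[13] T0.load  rd  (counter 4, T0.r 4)
[14] T0.cas  hit  (counter 5, T0.r 4)
[15] T0.load  rd  (counter 5, T0.r 5)
[16] T0.cas  hit  (counter 6, T0.r 5)

B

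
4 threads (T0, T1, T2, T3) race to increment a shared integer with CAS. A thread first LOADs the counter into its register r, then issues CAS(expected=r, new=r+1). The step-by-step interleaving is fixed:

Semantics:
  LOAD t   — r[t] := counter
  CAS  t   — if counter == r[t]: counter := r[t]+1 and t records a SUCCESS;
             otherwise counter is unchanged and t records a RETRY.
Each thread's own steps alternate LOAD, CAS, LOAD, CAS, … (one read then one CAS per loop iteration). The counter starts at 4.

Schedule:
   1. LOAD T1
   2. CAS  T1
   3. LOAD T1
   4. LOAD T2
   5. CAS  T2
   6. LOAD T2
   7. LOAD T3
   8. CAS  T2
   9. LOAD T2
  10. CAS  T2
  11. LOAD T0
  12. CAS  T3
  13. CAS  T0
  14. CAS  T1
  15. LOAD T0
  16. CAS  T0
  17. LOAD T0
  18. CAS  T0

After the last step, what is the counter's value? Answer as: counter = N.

counter = 11

1. LOAD T1 → mem=4 r[T1]=4 [LOAD]
2. CAS T1 → mem=5 r[T1]=4 [OK]
3. LOAD T1 → mem=5 r[T1]=5 [LOAD]
4. LOAD T2 → mem=5 r[T2]=5 [LOAD]
5. CAS T2 → mem=6 r[T2]=5 [OK]
6. LOAD T2 → mem=6 r[T2]=6 [LOAD]
7. LOAD T3 → mem=6 r[T3]=6 [LOAD]
8. CAS T2 → mem=7 r[T2]=6 [OK]
9. LOAD T2 → mem=7 r[T2]=7 [LOAD]
10. CAS T2 → mem=8 r[T2]=7 [OK]
11. LOAD T0 → mem=8 r[T0]=8 [LOAD]
12. CAS T3 → mem=8 r[T3]=6 [RETRY]
13. CAS T0 → mem=9 r[T0]=8 [OK]
14. CAS T1 → mem=9 r[T1]=5 [RETRY]
15. LOAD T0 → mem=9 r[T0]=9 [LOAD]
16. CAS T0 → mem=10 r[T0]=9 [OK]
17. LOAD T0 → mem=10 r[T0]=10 [LOAD]
18. CAS T0 → mem=11 r[T0]=10 [OK]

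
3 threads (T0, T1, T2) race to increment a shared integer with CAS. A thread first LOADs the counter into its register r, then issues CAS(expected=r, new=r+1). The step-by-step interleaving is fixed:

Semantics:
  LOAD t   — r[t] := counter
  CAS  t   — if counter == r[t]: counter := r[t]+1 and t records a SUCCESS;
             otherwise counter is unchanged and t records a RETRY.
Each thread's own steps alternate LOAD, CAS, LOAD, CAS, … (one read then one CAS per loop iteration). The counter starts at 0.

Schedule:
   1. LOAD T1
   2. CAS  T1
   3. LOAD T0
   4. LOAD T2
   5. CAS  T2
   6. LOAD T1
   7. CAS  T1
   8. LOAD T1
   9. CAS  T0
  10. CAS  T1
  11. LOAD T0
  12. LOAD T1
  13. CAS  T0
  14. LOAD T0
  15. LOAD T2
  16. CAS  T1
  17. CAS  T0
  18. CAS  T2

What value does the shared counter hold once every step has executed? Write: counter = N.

counter = 6

#1 T1 reads 0
#2 T1 CAS(0→1) writes; counter now 1
#3 T0 reads 1
#4 T2 reads 1
#5 T2 CAS(1→2) writes; counter now 2
#6 T1 reads 2
#7 T1 CAS(2→3) writes; counter now 3
#8 T1 reads 3
#9 T0 CAS(1→2) fails; counter now 3
#10 T1 CAS(3→4) writes; counter now 4
#11 T0 reads 4
#12 T1 reads 4
#13 T0 CAS(4→5) writes; counter now 5
#14 T0 reads 5
#15 T2 reads 5
#16 T1 CAS(4→5) fails; counter now 5
#17 T0 CAS(5→6) writes; counter now 6
#18 T2 CAS(5→6) fails; counter now 6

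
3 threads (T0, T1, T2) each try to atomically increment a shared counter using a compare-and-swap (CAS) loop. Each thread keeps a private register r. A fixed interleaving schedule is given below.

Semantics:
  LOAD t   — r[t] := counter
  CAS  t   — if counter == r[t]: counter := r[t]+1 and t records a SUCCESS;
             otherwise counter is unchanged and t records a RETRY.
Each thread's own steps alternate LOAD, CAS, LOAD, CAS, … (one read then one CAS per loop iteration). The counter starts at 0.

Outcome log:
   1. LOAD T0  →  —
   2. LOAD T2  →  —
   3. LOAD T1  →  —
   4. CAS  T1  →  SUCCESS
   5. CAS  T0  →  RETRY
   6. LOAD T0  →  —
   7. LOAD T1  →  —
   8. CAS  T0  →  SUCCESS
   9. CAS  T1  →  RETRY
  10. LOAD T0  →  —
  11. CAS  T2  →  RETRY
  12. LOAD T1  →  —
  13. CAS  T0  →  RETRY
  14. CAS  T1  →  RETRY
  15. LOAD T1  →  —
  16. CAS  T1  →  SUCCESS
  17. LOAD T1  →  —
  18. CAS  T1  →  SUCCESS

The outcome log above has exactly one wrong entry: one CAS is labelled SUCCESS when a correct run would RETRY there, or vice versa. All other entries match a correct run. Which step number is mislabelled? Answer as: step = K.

Re-executing:
1. LOAD T0 → mem=0 r[T0]=0 [LOAD]
2. LOAD T2 → mem=0 r[T2]=0 [LOAD]
3. LOAD T1 → mem=0 r[T1]=0 [LOAD]
4. CAS T1 → mem=1 r[T1]=0 [OK]
5. CAS T0 → mem=1 r[T0]=0 [RETRY]
6. LOAD T0 → mem=1 r[T0]=1 [LOAD]
7. LOAD T1 → mem=1 r[T1]=1 [LOAD]
8. CAS T0 → mem=2 r[T0]=1 [OK]
9. CAS T1 → mem=2 r[T1]=1 [RETRY]
10. LOAD T0 → mem=2 r[T0]=2 [LOAD]
11. CAS T2 → mem=2 r[T2]=0 [RETRY]
12. LOAD T1 → mem=2 r[T1]=2 [LOAD]
13. CAS T0 → mem=3 r[T0]=2 [OK]
14. CAS T1 → mem=3 r[T1]=2 [RETRY]
15. LOAD T1 → mem=3 r[T1]=3 [LOAD]
16. CAS T1 → mem=4 r[T1]=3 [OK]
17. LOAD T1 → mem=4 r[T1]=4 [LOAD]
18. CAS T1 → mem=5 r[T1]=4 [OK]
Mismatch at 13.

step = 13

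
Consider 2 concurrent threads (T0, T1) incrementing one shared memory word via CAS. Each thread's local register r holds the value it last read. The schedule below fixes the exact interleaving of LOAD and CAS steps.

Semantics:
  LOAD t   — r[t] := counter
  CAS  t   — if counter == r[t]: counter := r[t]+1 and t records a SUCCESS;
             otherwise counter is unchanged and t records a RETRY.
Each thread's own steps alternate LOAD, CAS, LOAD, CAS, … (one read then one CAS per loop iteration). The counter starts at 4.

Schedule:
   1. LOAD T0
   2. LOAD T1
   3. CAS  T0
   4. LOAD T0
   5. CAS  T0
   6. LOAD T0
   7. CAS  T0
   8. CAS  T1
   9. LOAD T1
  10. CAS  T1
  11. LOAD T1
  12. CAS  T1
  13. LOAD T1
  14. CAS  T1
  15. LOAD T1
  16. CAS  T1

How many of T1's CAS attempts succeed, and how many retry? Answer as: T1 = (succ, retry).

#1 T0 reads 4
#2 T1 reads 4
#3 T0 CAS(4→5) writes; counter now 5
#4 T0 reads 5
#5 T0 CAS(5→6) writes; counter now 6
#6 T0 reads 6
#7 T0 CAS(6→7) writes; counter now 7
#8 T1 CAS(4→5) fails; counter now 7
#9 T1 reads 7
#10 T1 CAS(7→8) writes; counter now 8
#11 T1 reads 8
#12 T1 CAS(8→9) writes; counter now 9
#13 T1 reads 9
#14 T1 CAS(9→10) writes; counter now 10
#15 T1 reads 10
#16 T1 CAS(10→11) writes; counter now 11

T1 = (4, 1)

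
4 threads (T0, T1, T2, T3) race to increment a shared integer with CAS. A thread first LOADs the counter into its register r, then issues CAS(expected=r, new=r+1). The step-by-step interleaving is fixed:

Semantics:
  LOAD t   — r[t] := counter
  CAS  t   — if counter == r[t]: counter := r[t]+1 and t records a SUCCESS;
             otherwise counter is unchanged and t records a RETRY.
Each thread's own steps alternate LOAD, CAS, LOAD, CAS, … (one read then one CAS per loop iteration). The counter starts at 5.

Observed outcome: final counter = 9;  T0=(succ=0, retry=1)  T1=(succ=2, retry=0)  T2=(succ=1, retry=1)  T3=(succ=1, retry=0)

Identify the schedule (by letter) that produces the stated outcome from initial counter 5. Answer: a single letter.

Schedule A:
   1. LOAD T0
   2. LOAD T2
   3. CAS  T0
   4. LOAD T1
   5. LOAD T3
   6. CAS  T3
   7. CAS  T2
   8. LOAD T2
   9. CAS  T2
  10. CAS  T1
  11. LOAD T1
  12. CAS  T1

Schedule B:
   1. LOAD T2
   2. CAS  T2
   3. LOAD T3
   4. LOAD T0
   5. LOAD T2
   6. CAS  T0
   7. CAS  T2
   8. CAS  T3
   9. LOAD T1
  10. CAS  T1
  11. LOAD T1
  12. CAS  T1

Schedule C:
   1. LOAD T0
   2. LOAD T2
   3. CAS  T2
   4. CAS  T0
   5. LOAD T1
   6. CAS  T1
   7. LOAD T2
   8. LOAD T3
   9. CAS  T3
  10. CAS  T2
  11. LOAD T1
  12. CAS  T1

Tracing schedule C:
#1 T0 reads 5
#2 T2 reads 5
#3 T2 CAS(5→6) writes; counter now 6
#4 T0 CAS(5→6) fails; counter now 6
#5 T1 reads 6
#6 T1 CAS(6→7) writes; counter now 7
#7 T2 reads 7
#8 T3 reads 7
#9 T3 CAS(7→8) writes; counter now 8
#10 T2 CAS(7→8) fails; counter now 8
#11 T1 reads 8
#12 T1 CAS(8→9) writes; counter now 9

C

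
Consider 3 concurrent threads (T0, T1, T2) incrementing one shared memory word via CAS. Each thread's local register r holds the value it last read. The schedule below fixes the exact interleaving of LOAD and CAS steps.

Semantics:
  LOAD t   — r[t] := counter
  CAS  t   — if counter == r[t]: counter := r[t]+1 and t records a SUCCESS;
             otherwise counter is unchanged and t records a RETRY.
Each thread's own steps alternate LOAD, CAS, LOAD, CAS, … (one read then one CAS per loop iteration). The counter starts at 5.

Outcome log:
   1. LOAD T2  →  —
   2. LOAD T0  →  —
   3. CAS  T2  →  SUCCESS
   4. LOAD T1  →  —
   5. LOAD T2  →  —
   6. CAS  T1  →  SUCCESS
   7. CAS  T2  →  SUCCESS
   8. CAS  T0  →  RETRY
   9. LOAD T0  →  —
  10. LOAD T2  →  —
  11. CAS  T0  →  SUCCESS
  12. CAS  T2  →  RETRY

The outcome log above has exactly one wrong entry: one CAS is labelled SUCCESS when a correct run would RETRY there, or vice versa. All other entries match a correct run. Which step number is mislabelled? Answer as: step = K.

Re-executing:
#1 T2 reads 5
#2 T0 reads 5
#3 T2 CAS(5→6) writes; counter now 6
#4 T1 reads 6
#5 T2 reads 6
#6 T1 CAS(6→7) writes; counter now 7
#7 T2 CAS(6→7) fails; counter now 7
#8 T0 CAS(5→6) fails; counter now 7
#9 T0 reads 7
#10 T2 reads 7
#11 T0 CAS(7→8) writes; counter now 8
#12 T2 CAS(7→8) fails; counter now 8
Mismatch at 7.

step = 7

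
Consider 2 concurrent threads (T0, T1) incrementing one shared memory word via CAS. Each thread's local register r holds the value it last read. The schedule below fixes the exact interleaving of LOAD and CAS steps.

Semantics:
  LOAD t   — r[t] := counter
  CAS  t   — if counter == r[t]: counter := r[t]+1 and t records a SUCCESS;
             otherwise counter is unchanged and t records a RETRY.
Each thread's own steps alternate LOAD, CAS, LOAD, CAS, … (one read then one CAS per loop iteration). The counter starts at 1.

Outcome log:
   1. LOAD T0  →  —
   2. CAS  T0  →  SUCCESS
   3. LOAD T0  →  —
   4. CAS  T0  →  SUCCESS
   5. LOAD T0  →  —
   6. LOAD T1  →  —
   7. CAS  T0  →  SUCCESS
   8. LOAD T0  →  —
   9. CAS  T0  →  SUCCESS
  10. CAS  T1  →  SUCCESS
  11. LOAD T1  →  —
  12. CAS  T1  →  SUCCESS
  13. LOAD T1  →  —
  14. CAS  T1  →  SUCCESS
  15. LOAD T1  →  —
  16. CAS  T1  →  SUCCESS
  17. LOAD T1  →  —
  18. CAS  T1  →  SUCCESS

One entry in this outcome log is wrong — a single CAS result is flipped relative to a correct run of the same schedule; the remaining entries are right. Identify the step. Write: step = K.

step = 10

Reference trace:
1. LOAD T0 → mem=1 r[T0]=1 [LOAD]
2. CAS T0 → mem=2 r[T0]=1 [OK]
3. LOAD T0 → mem=2 r[T0]=2 [LOAD]
4. CAS T0 → mem=3 r[T0]=2 [OK]
5. LOAD T0 → mem=3 r[T0]=3 [LOAD]
6. LOAD T1 → mem=3 r[T1]=3 [LOAD]
7. CAS T0 → mem=4 r[T0]=3 [OK]
8. LOAD T0 → mem=4 r[T0]=4 [LOAD]
9. CAS T0 → mem=5 r[T0]=4 [OK]
10. CAS T1 → mem=5 r[T1]=3 [RETRY]
11. LOAD T1 → mem=5 r[T1]=5 [LOAD]
12. CAS T1 → mem=6 r[T1]=5 [OK]
13. LOAD T1 → mem=6 r[T1]=6 [LOAD]
14. CAS T1 → mem=7 r[T1]=6 [OK]
15. LOAD T1 → mem=7 r[T1]=7 [LOAD]
16. CAS T1 → mem=8 r[T1]=7 [OK]
17. LOAD T1 → mem=8 r[T1]=8 [LOAD]
18. CAS T1 → mem=9 r[T1]=8 [OK]
Log disagrees first at step 10.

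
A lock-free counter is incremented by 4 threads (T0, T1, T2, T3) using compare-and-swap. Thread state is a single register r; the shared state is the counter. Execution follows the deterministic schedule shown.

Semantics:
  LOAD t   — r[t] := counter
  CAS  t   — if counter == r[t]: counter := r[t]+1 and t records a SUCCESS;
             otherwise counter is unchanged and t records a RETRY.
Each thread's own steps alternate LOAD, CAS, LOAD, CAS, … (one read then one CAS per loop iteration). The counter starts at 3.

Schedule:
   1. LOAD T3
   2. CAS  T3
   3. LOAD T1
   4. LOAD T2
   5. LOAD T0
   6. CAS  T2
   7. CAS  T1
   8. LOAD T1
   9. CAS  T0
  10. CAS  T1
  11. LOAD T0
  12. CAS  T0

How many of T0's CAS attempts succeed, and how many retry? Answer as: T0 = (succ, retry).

T0 = (1, 1)

#1 T3 reads 3
#2 T3 CAS(3→4) writes; counter now 4
#3 T1 reads 4
#4 T2 reads 4
#5 T0 reads 4
#6 T2 CAS(4→5) writes; counter now 5
#7 T1 CAS(4→5) fails; counter now 5
#8 T1 reads 5
#9 T0 CAS(4→5) fails; counter now 5
#10 T1 CAS(5→6) writes; counter now 6
#11 T0 reads 6
#12 T0 CAS(6→7) writes; counter now 7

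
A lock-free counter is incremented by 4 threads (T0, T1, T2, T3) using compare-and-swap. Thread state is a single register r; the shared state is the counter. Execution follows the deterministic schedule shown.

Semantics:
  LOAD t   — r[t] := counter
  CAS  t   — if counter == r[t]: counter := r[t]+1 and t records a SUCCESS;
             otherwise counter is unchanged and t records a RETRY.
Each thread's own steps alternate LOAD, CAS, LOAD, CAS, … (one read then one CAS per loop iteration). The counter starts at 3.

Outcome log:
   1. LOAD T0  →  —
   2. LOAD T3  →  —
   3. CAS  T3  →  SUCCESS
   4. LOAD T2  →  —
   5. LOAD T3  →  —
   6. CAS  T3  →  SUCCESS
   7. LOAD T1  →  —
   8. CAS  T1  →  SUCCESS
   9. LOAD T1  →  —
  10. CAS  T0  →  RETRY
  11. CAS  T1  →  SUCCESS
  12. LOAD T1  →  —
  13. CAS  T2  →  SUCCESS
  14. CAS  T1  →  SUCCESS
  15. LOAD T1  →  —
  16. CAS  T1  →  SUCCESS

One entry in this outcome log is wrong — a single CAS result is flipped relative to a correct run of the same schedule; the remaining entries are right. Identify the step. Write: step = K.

step = 13

Correct run:
T0 LOAD — after: cnt=3, r=3 — load
T3 LOAD — after: cnt=3, r=3 — load
T3 CAS — after: cnt=4, r=3 — ok
T2 LOAD — after: cnt=4, r=4 — load
T3 LOAD — after: cnt=4, r=4 — load
T3 CAS — after: cnt=5, r=4 — ok
T1 LOAD — after: cnt=5, r=5 — load
T1 CAS — after: cnt=6, r=5 — ok
T1 LOAD — after: cnt=6, r=6 — load
T0 CAS — after: cnt=6, r=3 — retry
T1 CAS — after: cnt=7, r=6 — ok
T1 LOAD — after: cnt=7, r=7 — load
T2 CAS — after: cnt=7, r=4 — retry
T1 CAS — after: cnt=8, r=7 — ok
T1 LOAD — after: cnt=8, r=8 — load
T1 CAS — after: cnt=9, r=8 — ok
Flip is step 13.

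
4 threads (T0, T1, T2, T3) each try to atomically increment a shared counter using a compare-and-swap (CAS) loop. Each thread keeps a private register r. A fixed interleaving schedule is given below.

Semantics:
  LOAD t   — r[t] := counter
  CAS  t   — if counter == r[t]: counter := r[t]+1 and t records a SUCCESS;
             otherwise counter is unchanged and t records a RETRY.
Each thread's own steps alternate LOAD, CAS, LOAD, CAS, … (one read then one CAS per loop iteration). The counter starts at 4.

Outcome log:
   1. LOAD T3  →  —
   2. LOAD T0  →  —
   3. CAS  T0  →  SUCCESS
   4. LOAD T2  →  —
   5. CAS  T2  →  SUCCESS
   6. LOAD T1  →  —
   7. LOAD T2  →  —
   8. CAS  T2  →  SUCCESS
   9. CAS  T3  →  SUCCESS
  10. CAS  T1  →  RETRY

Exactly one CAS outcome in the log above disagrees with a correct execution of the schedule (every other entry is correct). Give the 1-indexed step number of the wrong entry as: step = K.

step = 9

Correct run:
T3 LOAD — after: cnt=4, r=4 — load
T0 LOAD — after: cnt=4, r=4 — load
T0 CAS — after: cnt=5, r=4 — ok
T2 LOAD — after: cnt=5, r=5 — load
T2 CAS — after: cnt=6, r=5 — ok
T1 LOAD — after: cnt=6, r=6 — load
T2 LOAD — after: cnt=6, r=6 — load
T2 CAS — after: cnt=7, r=6 — ok
T3 CAS — after: cnt=7, r=4 — retry
T1 CAS — after: cnt=7, r=6 — retry
Log disagrees first at step 9.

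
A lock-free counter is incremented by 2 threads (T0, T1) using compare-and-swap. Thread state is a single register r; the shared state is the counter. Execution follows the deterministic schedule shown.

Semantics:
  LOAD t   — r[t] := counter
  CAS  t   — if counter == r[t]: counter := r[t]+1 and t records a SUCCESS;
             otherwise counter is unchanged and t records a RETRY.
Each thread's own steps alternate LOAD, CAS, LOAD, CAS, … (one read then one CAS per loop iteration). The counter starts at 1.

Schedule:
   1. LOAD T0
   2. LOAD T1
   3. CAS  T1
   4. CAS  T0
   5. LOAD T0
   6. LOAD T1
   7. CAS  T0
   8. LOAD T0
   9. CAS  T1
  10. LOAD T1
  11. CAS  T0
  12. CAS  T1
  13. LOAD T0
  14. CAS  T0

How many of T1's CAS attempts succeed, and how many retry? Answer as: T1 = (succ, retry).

1. LOAD T0 → mem=1 r[T0]=1 [LOAD]
2. LOAD T1 → mem=1 r[T1]=1 [LOAD]
3. CAS T1 → mem=2 r[T1]=1 [OK]
4. CAS T0 → mem=2 r[T0]=1 [RETRY]
5. LOAD T0 → mem=2 r[T0]=2 [LOAD]
6. LOAD T1 → mem=2 r[T1]=2 [LOAD]
7. CAS T0 → mem=3 r[T0]=2 [OK]
8. LOAD T0 → mem=3 r[T0]=3 [LOAD]
9. CAS T1 → mem=3 r[T1]=2 [RETRY]
10. LOAD T1 → mem=3 r[T1]=3 [LOAD]
11. CAS T0 → mem=4 r[T0]=3 [OK]
12. CAS T1 → mem=4 r[T1]=3 [RETRY]
13. LOAD T0 → mem=4 r[T0]=4 [LOAD]
14. CAS T0 → mem=5 r[T0]=4 [OK]

T1 = (1, 2)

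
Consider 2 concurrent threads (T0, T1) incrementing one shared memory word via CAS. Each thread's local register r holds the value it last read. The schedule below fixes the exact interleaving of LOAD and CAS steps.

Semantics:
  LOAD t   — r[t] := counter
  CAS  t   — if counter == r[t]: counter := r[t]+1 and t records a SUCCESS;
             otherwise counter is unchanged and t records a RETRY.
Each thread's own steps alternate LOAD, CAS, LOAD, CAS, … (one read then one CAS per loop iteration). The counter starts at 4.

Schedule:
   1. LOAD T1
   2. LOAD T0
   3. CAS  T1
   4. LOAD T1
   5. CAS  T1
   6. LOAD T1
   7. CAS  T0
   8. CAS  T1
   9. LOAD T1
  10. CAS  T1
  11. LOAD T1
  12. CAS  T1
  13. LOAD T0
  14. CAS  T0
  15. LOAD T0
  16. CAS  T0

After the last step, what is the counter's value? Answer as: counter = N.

counter = 11

   1) LOAD T1:  M=4  r_T1=4
   2) LOAD T0:  M=4  r_T0=4
   3) CAS  T1:  M=5  r_T1=4 ✓
   4) LOAD T1:  M=5  r_T1=5
   5) CAS  T1:  M=6  r_T1=5 ✓
   6) LOAD T1:  M=6  r_T1=6
   7) CAS  T0:  M=6  r_T0=4 ✗
   8) CAS  T1:  M=7  r_T1=6 ✓
   9) LOAD T1:  M=7  r_T1=7
  10) CAS  T1:  M=8  r_T1=7 ✓
  11) LOAD T1:  M=8  r_T1=8
  12) CAS  T1:  M=9  r_T1=8 ✓
  13) LOAD T0:  M=9  r_T0=9
  14) CAS  T0:  M=10  r_T0=9 ✓
  15) LOAD T0:  M=10  r_T0=10
  16) CAS  T0:  M=11  r_T0=10 ✓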